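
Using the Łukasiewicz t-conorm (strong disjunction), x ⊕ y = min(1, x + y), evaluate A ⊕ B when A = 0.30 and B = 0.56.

A ⊕ B = min(1, 0.30 + 0.56) = min(1, 0.86) = 0.86
For comparison, the Gödel t-conorm max(x, y) would give 0.56.

0.86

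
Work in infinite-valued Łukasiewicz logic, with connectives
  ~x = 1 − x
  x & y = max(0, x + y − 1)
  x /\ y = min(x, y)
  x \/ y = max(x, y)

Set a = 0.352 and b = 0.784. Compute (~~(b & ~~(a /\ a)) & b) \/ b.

a /\ a = min(0.352, 0.352) = 0.352
~(a /\ a) = 1 − 0.352 = 0.648
~~(a /\ a) = 1 − 0.648 = 0.352
b & ~~(a /\ a) = max(0, 0.784 + 0.352 − 1) = max(0, 0.136) = 0.136
~(b & ~~(a /\ a)) = 1 − 0.136 = 0.864
~~(b & ~~(a /\ a)) = 1 − 0.864 = 0.136
~~(b & ~~(a /\ a)) & b = max(0, 0.136 + 0.784 − 1) = max(0, -0.080) = 0.000
(~~(b & ~~(a /\ a)) & b) \/ b = max(0.000, 0.784) = 0.784

0.784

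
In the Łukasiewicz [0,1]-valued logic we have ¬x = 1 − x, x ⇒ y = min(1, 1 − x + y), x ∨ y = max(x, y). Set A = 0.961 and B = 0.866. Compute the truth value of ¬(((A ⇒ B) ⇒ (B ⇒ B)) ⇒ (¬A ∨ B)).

A ⇒ B = min(1, 1 − 0.961 + 0.866) = min(1, 0.905) = 0.905
B ⇒ B = min(1, 1 − 0.866 + 0.866) = min(1, 1.000) = 1.000
(A ⇒ B) ⇒ (B ⇒ B) = min(1, 1 − 0.905 + 1.000) = min(1, 1.095) = 1.000
¬A = 1 − 0.961 = 0.039
¬A ∨ B = max(0.039, 0.866) = 0.866
((A ⇒ B) ⇒ (B ⇒ B)) ⇒ (¬A ∨ B) = min(1, 1 − 1.000 + 0.866) = min(1, 0.866) = 0.866
¬(((A ⇒ B) ⇒ (B ⇒ B)) ⇒ (¬A ∨ B)) = 1 − 0.866 = 0.134

0.134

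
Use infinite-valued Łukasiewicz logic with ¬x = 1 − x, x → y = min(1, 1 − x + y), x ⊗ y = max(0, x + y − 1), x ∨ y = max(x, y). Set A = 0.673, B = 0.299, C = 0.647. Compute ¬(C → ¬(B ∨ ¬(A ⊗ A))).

A ⊗ A = max(0, 0.673 + 0.673 − 1) = max(0, 0.346) = 0.346
¬(A ⊗ A) = 1 − 0.346 = 0.654
B ∨ ¬(A ⊗ A) = max(0.299, 0.654) = 0.654
¬(B ∨ ¬(A ⊗ A)) = 1 − 0.654 = 0.346
C → ¬(B ∨ ¬(A ⊗ A)) = min(1, 1 − 0.647 + 0.346) = min(1, 0.699) = 0.699
¬(C → ¬(B ∨ ¬(A ⊗ A))) = 1 − 0.699 = 0.301

0.301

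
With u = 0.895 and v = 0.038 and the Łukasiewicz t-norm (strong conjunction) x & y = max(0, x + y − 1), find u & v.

0.000

u & v = max(0, 0.895 + 0.038 − 1) = max(0, -0.067) = 0.000
For comparison, the Gödel (minimum) t-norm min(x, y) would give 0.038.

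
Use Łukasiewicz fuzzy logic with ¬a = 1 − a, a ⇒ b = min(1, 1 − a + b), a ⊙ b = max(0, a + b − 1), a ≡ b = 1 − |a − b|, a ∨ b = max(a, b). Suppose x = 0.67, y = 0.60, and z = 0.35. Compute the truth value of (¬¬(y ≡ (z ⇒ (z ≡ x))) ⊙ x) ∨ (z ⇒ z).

1.00

z ≡ x = 1 − |0.35 − 0.67| = 1 − 0.32 = 0.68
z ⇒ (z ≡ x) = min(1, 1 − 0.35 + 0.68) = min(1, 1.33) = 1.00
y ≡ (z ⇒ (z ≡ x)) = 1 − |0.60 − 1.00| = 1 − 0.40 = 0.60
¬(y ≡ (z ⇒ (z ≡ x))) = 1 − 0.60 = 0.40
¬¬(y ≡ (z ⇒ (z ≡ x))) = 1 − 0.40 = 0.60
¬¬(y ≡ (z ⇒ (z ≡ x))) ⊙ x = max(0, 0.60 + 0.67 − 1) = max(0, 0.27) = 0.27
z ⇒ z = min(1, 1 − 0.35 + 0.35) = min(1, 1.00) = 1.00
(¬¬(y ≡ (z ⇒ (z ≡ x))) ⊙ x) ∨ (z ⇒ z) = max(0.27, 1.00) = 1.00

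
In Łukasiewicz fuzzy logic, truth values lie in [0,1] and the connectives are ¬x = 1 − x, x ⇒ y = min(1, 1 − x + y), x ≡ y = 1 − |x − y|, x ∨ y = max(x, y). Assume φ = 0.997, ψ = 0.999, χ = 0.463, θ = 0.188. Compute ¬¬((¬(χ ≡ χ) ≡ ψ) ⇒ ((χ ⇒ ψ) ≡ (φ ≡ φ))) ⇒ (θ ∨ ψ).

0.999

χ ≡ χ = 1 − |0.463 − 0.463| = 1 − 0.000 = 1.000
¬(χ ≡ χ) = 1 − 1.000 = 0.000
¬(χ ≡ χ) ≡ ψ = 1 − |0.000 − 0.999| = 1 − 0.999 = 0.001
χ ⇒ ψ = min(1, 1 − 0.463 + 0.999) = min(1, 1.536) = 1.000
φ ≡ φ = 1 − |0.997 − 0.997| = 1 − 0.000 = 1.000
(χ ⇒ ψ) ≡ (φ ≡ φ) = 1 − |1.000 − 1.000| = 1 − 0.000 = 1.000
(¬(χ ≡ χ) ≡ ψ) ⇒ ((χ ⇒ ψ) ≡ (φ ≡ φ)) = min(1, 1 − 0.001 + 1.000) = min(1, 1.999) = 1.000
¬((¬(χ ≡ χ) ≡ ψ) ⇒ ((χ ⇒ ψ) ≡ (φ ≡ φ))) = 1 − 1.000 = 0.000
¬¬((¬(χ ≡ χ) ≡ ψ) ⇒ ((χ ⇒ ψ) ≡ (φ ≡ φ))) = 1 − 0.000 = 1.000
θ ∨ ψ = max(0.188, 0.999) = 0.999
¬¬((¬(χ ≡ χ) ≡ ψ) ⇒ ((χ ⇒ ψ) ≡ (φ ≡ φ))) ⇒ (θ ∨ ψ) = min(1, 1 − 1.000 + 0.999) = min(1, 0.999) = 0.999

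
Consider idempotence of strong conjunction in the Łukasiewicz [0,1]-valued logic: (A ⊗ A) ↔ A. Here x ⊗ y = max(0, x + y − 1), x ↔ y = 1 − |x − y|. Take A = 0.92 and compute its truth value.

0.92

A ⊗ A = max(0, 0.92 + 0.92 − 1) = max(0, 0.84) = 0.84
(A ⊗ A) ↔ A = 1 − |0.84 − 0.92| = 1 − 0.08 = 0.92
(The value 0.92 < 1 shows this instance is not satisfied; fails in Ł∞ since a ⊗ a = max(0, 2a−1) ≠ a in general.)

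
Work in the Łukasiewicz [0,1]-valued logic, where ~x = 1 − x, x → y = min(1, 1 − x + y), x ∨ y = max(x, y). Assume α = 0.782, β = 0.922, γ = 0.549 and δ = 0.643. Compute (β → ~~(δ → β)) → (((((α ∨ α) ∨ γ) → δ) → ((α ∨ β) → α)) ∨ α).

δ → β = min(1, 1 − 0.643 + 0.922) = min(1, 1.279) = 1.000
~(δ → β) = 1 − 1.000 = 0.000
~~(δ → β) = 1 − 0.000 = 1.000
β → ~~(δ → β) = min(1, 1 − 0.922 + 1.000) = min(1, 1.078) = 1.000
α ∨ α = max(0.782, 0.782) = 0.782
(α ∨ α) ∨ γ = max(0.782, 0.549) = 0.782
((α ∨ α) ∨ γ) → δ = min(1, 1 − 0.782 + 0.643) = min(1, 0.861) = 0.861
α ∨ β = max(0.782, 0.922) = 0.922
(α ∨ β) → α = min(1, 1 − 0.922 + 0.782) = min(1, 0.860) = 0.860
(((α ∨ α) ∨ γ) → δ) → ((α ∨ β) → α) = min(1, 1 − 0.861 + 0.860) = min(1, 0.999) = 0.999
((((α ∨ α) ∨ γ) → δ) → ((α ∨ β) → α)) ∨ α = max(0.999, 0.782) = 0.999
(β → ~~(δ → β)) → (((((α ∨ α) ∨ γ) → δ) → ((α ∨ β) → α)) ∨ α) = min(1, 1 − 1.000 + 0.999) = min(1, 0.999) = 0.999

0.999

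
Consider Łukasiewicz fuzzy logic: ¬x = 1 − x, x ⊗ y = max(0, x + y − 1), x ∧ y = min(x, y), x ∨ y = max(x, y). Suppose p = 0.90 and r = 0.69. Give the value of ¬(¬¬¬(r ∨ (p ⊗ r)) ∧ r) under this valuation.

p ⊗ r = max(0, 0.90 + 0.69 − 1) = max(0, 0.59) = 0.59
r ∨ (p ⊗ r) = max(0.69, 0.59) = 0.69
¬(r ∨ (p ⊗ r)) = 1 − 0.69 = 0.31
¬¬(r ∨ (p ⊗ r)) = 1 − 0.31 = 0.69
¬¬¬(r ∨ (p ⊗ r)) = 1 − 0.69 = 0.31
¬¬¬(r ∨ (p ⊗ r)) ∧ r = min(0.31, 0.69) = 0.31
¬(¬¬¬(r ∨ (p ⊗ r)) ∧ r) = 1 − 0.31 = 0.69

0.69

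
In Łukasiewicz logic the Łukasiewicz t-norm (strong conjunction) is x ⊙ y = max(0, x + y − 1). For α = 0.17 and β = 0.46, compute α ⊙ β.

α ⊙ β = max(0, 0.17 + 0.46 − 1) = max(0, -0.37) = 0.00
For comparison, the Gödel (minimum) t-norm min(x, y) would give 0.17.

0.00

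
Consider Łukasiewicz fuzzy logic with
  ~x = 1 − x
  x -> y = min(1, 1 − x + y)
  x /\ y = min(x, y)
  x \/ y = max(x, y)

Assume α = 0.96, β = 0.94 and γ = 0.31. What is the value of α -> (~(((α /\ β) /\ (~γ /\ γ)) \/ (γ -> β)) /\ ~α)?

α /\ β = min(0.96, 0.94) = 0.94
~γ = 1 − 0.31 = 0.69
~γ /\ γ = min(0.69, 0.31) = 0.31
(α /\ β) /\ (~γ /\ γ) = min(0.94, 0.31) = 0.31
γ -> β = min(1, 1 − 0.31 + 0.94) = min(1, 1.63) = 1.00
((α /\ β) /\ (~γ /\ γ)) \/ (γ -> β) = max(0.31, 1.00) = 1.00
~(((α /\ β) /\ (~γ /\ γ)) \/ (γ -> β)) = 1 − 1.00 = 0.00
~α = 1 − 0.96 = 0.04
~(((α /\ β) /\ (~γ /\ γ)) \/ (γ -> β)) /\ ~α = min(0.00, 0.04) = 0.00
α -> (~(((α /\ β) /\ (~γ /\ γ)) \/ (γ -> β)) /\ ~α) = min(1, 1 − 0.96 + 0.00) = min(1, 0.04) = 0.04

0.04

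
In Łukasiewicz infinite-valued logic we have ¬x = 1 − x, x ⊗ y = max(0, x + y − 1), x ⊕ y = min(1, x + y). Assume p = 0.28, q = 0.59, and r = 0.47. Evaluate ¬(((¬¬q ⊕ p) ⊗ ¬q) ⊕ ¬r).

0.19

¬q = 1 − 0.59 = 0.41
¬¬q = 1 − 0.41 = 0.59
¬¬q ⊕ p = min(1, 0.59 + 0.28) = min(1, 0.87) = 0.87
(¬¬q ⊕ p) ⊗ ¬q = max(0, 0.87 + 0.41 − 1) = max(0, 0.28) = 0.28
¬r = 1 − 0.47 = 0.53
((¬¬q ⊕ p) ⊗ ¬q) ⊕ ¬r = min(1, 0.28 + 0.53) = min(1, 0.81) = 0.81
¬(((¬¬q ⊕ p) ⊗ ¬q) ⊕ ¬r) = 1 − 0.81 = 0.19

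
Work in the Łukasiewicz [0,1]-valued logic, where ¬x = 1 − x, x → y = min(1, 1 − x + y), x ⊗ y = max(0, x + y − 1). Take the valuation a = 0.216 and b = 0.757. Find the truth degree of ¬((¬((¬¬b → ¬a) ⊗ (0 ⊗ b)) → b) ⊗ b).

¬b = 1 − 0.757 = 0.243
¬¬b = 1 − 0.243 = 0.757
¬a = 1 − 0.216 = 0.784
¬¬b → ¬a = min(1, 1 − 0.757 + 0.784) = min(1, 1.027) = 1.000
0 ⊗ b = max(0, 0.000 + 0.757 − 1) = max(0, -0.243) = 0.000
(¬¬b → ¬a) ⊗ (0 ⊗ b) = max(0, 1.000 + 0.000 − 1) = max(0, 0.000) = 0.000
¬((¬¬b → ¬a) ⊗ (0 ⊗ b)) = 1 − 0.000 = 1.000
¬((¬¬b → ¬a) ⊗ (0 ⊗ b)) → b = min(1, 1 − 1.000 + 0.757) = min(1, 0.757) = 0.757
(¬((¬¬b → ¬a) ⊗ (0 ⊗ b)) → b) ⊗ b = max(0, 0.757 + 0.757 − 1) = max(0, 0.514) = 0.514
¬((¬((¬¬b → ¬a) ⊗ (0 ⊗ b)) → b) ⊗ b) = 1 − 0.514 = 0.486

0.486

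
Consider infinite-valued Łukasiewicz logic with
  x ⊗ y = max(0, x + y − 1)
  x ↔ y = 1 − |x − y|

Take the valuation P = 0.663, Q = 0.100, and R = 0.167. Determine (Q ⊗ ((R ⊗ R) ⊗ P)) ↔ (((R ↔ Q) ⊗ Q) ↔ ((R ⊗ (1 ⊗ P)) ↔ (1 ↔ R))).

R ⊗ R = max(0, 0.167 + 0.167 − 1) = max(0, -0.666) = 0.000
(R ⊗ R) ⊗ P = max(0, 0.000 + 0.663 − 1) = max(0, -0.337) = 0.000
Q ⊗ ((R ⊗ R) ⊗ P) = max(0, 0.100 + 0.000 − 1) = max(0, -0.900) = 0.000
R ↔ Q = 1 − |0.167 − 0.100| = 1 − 0.067 = 0.933
(R ↔ Q) ⊗ Q = max(0, 0.933 + 0.100 − 1) = max(0, 0.033) = 0.033
1 ⊗ P = max(0, 1.000 + 0.663 − 1) = max(0, 0.663) = 0.663
R ⊗ (1 ⊗ P) = max(0, 0.167 + 0.663 − 1) = max(0, -0.170) = 0.000
1 ↔ R = 1 − |1.000 − 0.167| = 1 − 0.833 = 0.167
(R ⊗ (1 ⊗ P)) ↔ (1 ↔ R) = 1 − |0.000 − 0.167| = 1 − 0.167 = 0.833
((R ↔ Q) ⊗ Q) ↔ ((R ⊗ (1 ⊗ P)) ↔ (1 ↔ R)) = 1 − |0.033 − 0.833| = 1 − 0.800 = 0.200
(Q ⊗ ((R ⊗ R) ⊗ P)) ↔ (((R ↔ Q) ⊗ Q) ↔ ((R ⊗ (1 ⊗ P)) ↔ (1 ↔ R))) = 1 − |0.000 − 0.200| = 1 − 0.200 = 0.800

0.800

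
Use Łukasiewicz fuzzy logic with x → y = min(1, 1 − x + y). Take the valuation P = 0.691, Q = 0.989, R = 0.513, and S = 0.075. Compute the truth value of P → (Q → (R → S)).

R → S = min(1, 1 − 0.513 + 0.075) = min(1, 0.562) = 0.562
Q → (R → S) = min(1, 1 − 0.989 + 0.562) = min(1, 0.573) = 0.573
P → (Q → (R → S)) = min(1, 1 − 0.691 + 0.573) = min(1, 0.882) = 0.882

0.882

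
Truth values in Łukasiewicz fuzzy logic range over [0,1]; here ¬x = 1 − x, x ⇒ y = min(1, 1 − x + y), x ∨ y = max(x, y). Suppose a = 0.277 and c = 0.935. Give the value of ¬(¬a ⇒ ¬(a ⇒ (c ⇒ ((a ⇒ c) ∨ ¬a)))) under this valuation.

0.723

¬a = 1 − 0.277 = 0.723
a ⇒ c = min(1, 1 − 0.277 + 0.935) = min(1, 1.658) = 1.000
(a ⇒ c) ∨ ¬a = max(1.000, 0.723) = 1.000
c ⇒ ((a ⇒ c) ∨ ¬a) = min(1, 1 − 0.935 + 1.000) = min(1, 1.065) = 1.000
a ⇒ (c ⇒ ((a ⇒ c) ∨ ¬a)) = min(1, 1 − 0.277 + 1.000) = min(1, 1.723) = 1.000
¬(a ⇒ (c ⇒ ((a ⇒ c) ∨ ¬a))) = 1 − 1.000 = 0.000
¬a ⇒ ¬(a ⇒ (c ⇒ ((a ⇒ c) ∨ ¬a))) = min(1, 1 − 0.723 + 0.000) = min(1, 0.277) = 0.277
¬(¬a ⇒ ¬(a ⇒ (c ⇒ ((a ⇒ c) ∨ ¬a)))) = 1 − 0.277 = 0.723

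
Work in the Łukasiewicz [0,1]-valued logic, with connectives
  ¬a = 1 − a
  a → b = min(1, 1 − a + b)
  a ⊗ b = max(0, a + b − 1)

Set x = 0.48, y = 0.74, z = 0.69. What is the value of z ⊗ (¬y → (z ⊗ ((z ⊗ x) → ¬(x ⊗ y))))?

0.69

¬y = 1 − 0.74 = 0.26
z ⊗ x = max(0, 0.69 + 0.48 − 1) = max(0, 0.17) = 0.17
x ⊗ y = max(0, 0.48 + 0.74 − 1) = max(0, 0.22) = 0.22
¬(x ⊗ y) = 1 − 0.22 = 0.78
(z ⊗ x) → ¬(x ⊗ y) = min(1, 1 − 0.17 + 0.78) = min(1, 1.61) = 1.00
z ⊗ ((z ⊗ x) → ¬(x ⊗ y)) = max(0, 0.69 + 1.00 − 1) = max(0, 0.69) = 0.69
¬y → (z ⊗ ((z ⊗ x) → ¬(x ⊗ y))) = min(1, 1 − 0.26 + 0.69) = min(1, 1.43) = 1.00
z ⊗ (¬y → (z ⊗ ((z ⊗ x) → ¬(x ⊗ y)))) = max(0, 0.69 + 1.00 − 1) = max(0, 0.69) = 0.69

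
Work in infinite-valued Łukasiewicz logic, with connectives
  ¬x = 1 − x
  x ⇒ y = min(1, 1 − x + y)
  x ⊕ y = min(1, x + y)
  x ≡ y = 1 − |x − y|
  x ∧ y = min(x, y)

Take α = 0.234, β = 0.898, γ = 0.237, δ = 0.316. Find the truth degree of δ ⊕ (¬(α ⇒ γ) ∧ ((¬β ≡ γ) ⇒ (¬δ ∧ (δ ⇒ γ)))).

0.316

α ⇒ γ = min(1, 1 − 0.234 + 0.237) = min(1, 1.003) = 1.000
¬(α ⇒ γ) = 1 − 1.000 = 0.000
¬β = 1 − 0.898 = 0.102
¬β ≡ γ = 1 − |0.102 − 0.237| = 1 − 0.135 = 0.865
¬δ = 1 − 0.316 = 0.684
δ ⇒ γ = min(1, 1 − 0.316 + 0.237) = min(1, 0.921) = 0.921
¬δ ∧ (δ ⇒ γ) = min(0.684, 0.921) = 0.684
(¬β ≡ γ) ⇒ (¬δ ∧ (δ ⇒ γ)) = min(1, 1 − 0.865 + 0.684) = min(1, 0.819) = 0.819
¬(α ⇒ γ) ∧ ((¬β ≡ γ) ⇒ (¬δ ∧ (δ ⇒ γ))) = min(0.000, 0.819) = 0.000
δ ⊕ (¬(α ⇒ γ) ∧ ((¬β ≡ γ) ⇒ (¬δ ∧ (δ ⇒ γ)))) = min(1, 0.316 + 0.000) = min(1, 0.316) = 0.316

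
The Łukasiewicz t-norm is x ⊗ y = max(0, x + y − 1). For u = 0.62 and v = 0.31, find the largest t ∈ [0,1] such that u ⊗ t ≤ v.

0.69

The residuum of the Łukasiewicz t-norm gives the supremum: min(1, 1 − 0.62 + 0.31).
1 − 0.62 + 0.31 = 0.69, so t = min(1, 0.69) = 0.69.
Check: 0.62 ⊗ 0.69 = max(0, 0.31) = 0.31 ≤ 0.31.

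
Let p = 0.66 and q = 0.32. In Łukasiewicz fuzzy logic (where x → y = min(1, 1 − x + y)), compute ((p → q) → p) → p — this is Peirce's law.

p → q = min(1, 1 − 0.66 + 0.32) = min(1, 0.66) = 0.66
(p → q) → p = min(1, 1 − 0.66 + 0.66) = min(1, 1.00) = 1.00
((p → q) → p) → p = min(1, 1 − 1.00 + 0.66) = min(1, 0.66) = 0.66
(The value 0.66 < 1 shows this instance is not satisfied; not a Ł∞-tautology in general.)

0.66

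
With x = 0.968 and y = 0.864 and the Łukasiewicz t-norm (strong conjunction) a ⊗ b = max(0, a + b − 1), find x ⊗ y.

0.832

x ⊗ y = max(0, 0.968 + 0.864 − 1) = max(0, 0.832) = 0.832
For comparison, the Gödel (minimum) t-norm min(a, b) would give 0.864.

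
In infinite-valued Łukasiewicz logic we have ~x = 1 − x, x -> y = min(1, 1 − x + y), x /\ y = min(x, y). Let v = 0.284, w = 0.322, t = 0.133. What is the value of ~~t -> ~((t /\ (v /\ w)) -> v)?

~t = 1 − 0.133 = 0.867
~~t = 1 − 0.867 = 0.133
v /\ w = min(0.284, 0.322) = 0.284
t /\ (v /\ w) = min(0.133, 0.284) = 0.133
(t /\ (v /\ w)) -> v = min(1, 1 − 0.133 + 0.284) = min(1, 1.151) = 1.000
~((t /\ (v /\ w)) -> v) = 1 − 1.000 = 0.000
~~t -> ~((t /\ (v /\ w)) -> v) = min(1, 1 − 0.133 + 0.000) = min(1, 0.867) = 0.867

0.867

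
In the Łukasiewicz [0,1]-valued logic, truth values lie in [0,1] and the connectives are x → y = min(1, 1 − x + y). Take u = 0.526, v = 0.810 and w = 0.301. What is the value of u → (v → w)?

v → w = min(1, 1 − 0.810 + 0.301) = min(1, 0.491) = 0.491
u → (v → w) = min(1, 1 − 0.526 + 0.491) = min(1, 0.965) = 0.965

0.965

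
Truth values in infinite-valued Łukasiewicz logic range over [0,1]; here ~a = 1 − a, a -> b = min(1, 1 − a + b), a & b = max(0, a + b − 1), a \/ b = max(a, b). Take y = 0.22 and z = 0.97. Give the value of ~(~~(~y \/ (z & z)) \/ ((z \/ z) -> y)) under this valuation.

0.06

~y = 1 − 0.22 = 0.78
z & z = max(0, 0.97 + 0.97 − 1) = max(0, 0.94) = 0.94
~y \/ (z & z) = max(0.78, 0.94) = 0.94
~(~y \/ (z & z)) = 1 − 0.94 = 0.06
~~(~y \/ (z & z)) = 1 − 0.06 = 0.94
z \/ z = max(0.97, 0.97) = 0.97
(z \/ z) -> y = min(1, 1 − 0.97 + 0.22) = min(1, 0.25) = 0.25
~~(~y \/ (z & z)) \/ ((z \/ z) -> y) = max(0.94, 0.25) = 0.94
~(~~(~y \/ (z & z)) \/ ((z \/ z) -> y)) = 1 − 0.94 = 0.06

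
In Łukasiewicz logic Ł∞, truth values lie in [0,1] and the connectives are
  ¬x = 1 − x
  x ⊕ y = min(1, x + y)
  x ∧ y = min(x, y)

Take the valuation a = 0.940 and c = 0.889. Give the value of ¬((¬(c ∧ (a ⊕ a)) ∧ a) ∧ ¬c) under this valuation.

a ⊕ a = min(1, 0.940 + 0.940) = min(1, 1.880) = 1.000
c ∧ (a ⊕ a) = min(0.889, 1.000) = 0.889
¬(c ∧ (a ⊕ a)) = 1 − 0.889 = 0.111
¬(c ∧ (a ⊕ a)) ∧ a = min(0.111, 0.940) = 0.111
¬c = 1 − 0.889 = 0.111
(¬(c ∧ (a ⊕ a)) ∧ a) ∧ ¬c = min(0.111, 0.111) = 0.111
¬((¬(c ∧ (a ⊕ a)) ∧ a) ∧ ¬c) = 1 − 0.111 = 0.889

0.889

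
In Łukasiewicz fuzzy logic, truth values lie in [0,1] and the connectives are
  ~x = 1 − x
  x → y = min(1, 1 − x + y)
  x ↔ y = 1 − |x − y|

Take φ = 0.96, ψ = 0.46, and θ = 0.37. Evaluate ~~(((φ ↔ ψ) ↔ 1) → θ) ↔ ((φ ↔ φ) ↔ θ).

0.50

φ ↔ ψ = 1 − |0.96 − 0.46| = 1 − 0.50 = 0.50
(φ ↔ ψ) ↔ 1 = 1 − |0.50 − 1.00| = 1 − 0.50 = 0.50
((φ ↔ ψ) ↔ 1) → θ = min(1, 1 − 0.50 + 0.37) = min(1, 0.87) = 0.87
~(((φ ↔ ψ) ↔ 1) → θ) = 1 − 0.87 = 0.13
~~(((φ ↔ ψ) ↔ 1) → θ) = 1 − 0.13 = 0.87
φ ↔ φ = 1 − |0.96 − 0.96| = 1 − 0.00 = 1.00
(φ ↔ φ) ↔ θ = 1 − |1.00 − 0.37| = 1 − 0.63 = 0.37
~~(((φ ↔ ψ) ↔ 1) → θ) ↔ ((φ ↔ φ) ↔ θ) = 1 − |0.87 − 0.37| = 1 − 0.50 = 0.50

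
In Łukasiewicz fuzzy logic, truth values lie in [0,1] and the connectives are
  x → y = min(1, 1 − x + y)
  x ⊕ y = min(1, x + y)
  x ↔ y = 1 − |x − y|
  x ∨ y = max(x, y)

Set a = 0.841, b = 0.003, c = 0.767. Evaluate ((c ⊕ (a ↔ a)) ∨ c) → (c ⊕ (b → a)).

1.000

a ↔ a = 1 − |0.841 − 0.841| = 1 − 0.000 = 1.000
c ⊕ (a ↔ a) = min(1, 0.767 + 1.000) = min(1, 1.767) = 1.000
(c ⊕ (a ↔ a)) ∨ c = max(1.000, 0.767) = 1.000
b → a = min(1, 1 − 0.003 + 0.841) = min(1, 1.838) = 1.000
c ⊕ (b → a) = min(1, 0.767 + 1.000) = min(1, 1.767) = 1.000
((c ⊕ (a ↔ a)) ∨ c) → (c ⊕ (b → a)) = min(1, 1 − 1.000 + 1.000) = min(1, 1.000) = 1.000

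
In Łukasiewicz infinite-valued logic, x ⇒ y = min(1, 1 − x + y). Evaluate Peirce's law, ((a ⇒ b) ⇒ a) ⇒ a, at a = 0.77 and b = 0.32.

a ⇒ b = min(1, 1 − 0.77 + 0.32) = min(1, 0.55) = 0.55
(a ⇒ b) ⇒ a = min(1, 1 − 0.55 + 0.77) = min(1, 1.22) = 1.00
((a ⇒ b) ⇒ a) ⇒ a = min(1, 1 − 1.00 + 0.77) = min(1, 0.77) = 0.77
(The value 0.77 < 1 shows this instance is not satisfied; not a Ł∞-tautology in general.)

0.77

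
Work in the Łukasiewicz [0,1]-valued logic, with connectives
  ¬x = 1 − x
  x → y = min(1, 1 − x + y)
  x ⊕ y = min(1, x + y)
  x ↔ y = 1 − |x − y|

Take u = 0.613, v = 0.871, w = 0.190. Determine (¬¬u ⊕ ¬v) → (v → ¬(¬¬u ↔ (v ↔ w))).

¬u = 1 − 0.613 = 0.387
¬¬u = 1 − 0.387 = 0.613
¬v = 1 − 0.871 = 0.129
¬¬u ⊕ ¬v = min(1, 0.613 + 0.129) = min(1, 0.742) = 0.742
v ↔ w = 1 − |0.871 − 0.190| = 1 − 0.681 = 0.319
¬¬u ↔ (v ↔ w) = 1 − |0.613 − 0.319| = 1 − 0.294 = 0.706
¬(¬¬u ↔ (v ↔ w)) = 1 − 0.706 = 0.294
v → ¬(¬¬u ↔ (v ↔ w)) = min(1, 1 − 0.871 + 0.294) = min(1, 0.423) = 0.423
(¬¬u ⊕ ¬v) → (v → ¬(¬¬u ↔ (v ↔ w))) = min(1, 1 − 0.742 + 0.423) = min(1, 0.681) = 0.681

0.681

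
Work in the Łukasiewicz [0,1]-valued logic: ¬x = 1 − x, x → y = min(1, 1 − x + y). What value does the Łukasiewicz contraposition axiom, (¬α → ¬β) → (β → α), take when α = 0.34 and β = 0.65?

1.00

¬α = 1 − 0.34 = 0.66
¬β = 1 − 0.65 = 0.35
¬α → ¬β = min(1, 1 − 0.66 + 0.35) = min(1, 0.69) = 0.69
β → α = min(1, 1 − 0.65 + 0.34) = min(1, 0.69) = 0.69
(¬α → ¬β) → (β → α) = min(1, 1 − 0.69 + 0.69) = min(1, 1.00) = 1.00
(As expected: an axiom of Ł∞, always 1.)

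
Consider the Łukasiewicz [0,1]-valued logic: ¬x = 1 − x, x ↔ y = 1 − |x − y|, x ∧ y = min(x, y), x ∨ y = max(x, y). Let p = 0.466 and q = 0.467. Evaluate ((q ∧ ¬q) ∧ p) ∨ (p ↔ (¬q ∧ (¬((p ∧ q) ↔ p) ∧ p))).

¬q = 1 − 0.467 = 0.533
q ∧ ¬q = min(0.467, 0.533) = 0.467
(q ∧ ¬q) ∧ p = min(0.467, 0.466) = 0.466
p ∧ q = min(0.466, 0.467) = 0.466
(p ∧ q) ↔ p = 1 − |0.466 − 0.466| = 1 − 0.000 = 1.000
¬((p ∧ q) ↔ p) = 1 − 1.000 = 0.000
¬((p ∧ q) ↔ p) ∧ p = min(0.000, 0.466) = 0.000
¬q ∧ (¬((p ∧ q) ↔ p) ∧ p) = min(0.533, 0.000) = 0.000
p ↔ (¬q ∧ (¬((p ∧ q) ↔ p) ∧ p)) = 1 − |0.466 − 0.000| = 1 − 0.466 = 0.534
((q ∧ ¬q) ∧ p) ∨ (p ↔ (¬q ∧ (¬((p ∧ q) ↔ p) ∧ p))) = max(0.466, 0.534) = 0.534

0.534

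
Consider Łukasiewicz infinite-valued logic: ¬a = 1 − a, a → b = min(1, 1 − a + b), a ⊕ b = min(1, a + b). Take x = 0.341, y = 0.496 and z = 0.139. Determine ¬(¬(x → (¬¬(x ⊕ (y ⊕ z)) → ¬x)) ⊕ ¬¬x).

y ⊕ z = min(1, 0.496 + 0.139) = min(1, 0.635) = 0.635
x ⊕ (y ⊕ z) = min(1, 0.341 + 0.635) = min(1, 0.976) = 0.976
¬(x ⊕ (y ⊕ z)) = 1 − 0.976 = 0.024
¬¬(x ⊕ (y ⊕ z)) = 1 − 0.024 = 0.976
¬x = 1 − 0.341 = 0.659
¬¬(x ⊕ (y ⊕ z)) → ¬x = min(1, 1 − 0.976 + 0.659) = min(1, 0.683) = 0.683
x → (¬¬(x ⊕ (y ⊕ z)) → ¬x) = min(1, 1 − 0.341 + 0.683) = min(1, 1.342) = 1.000
¬(x → (¬¬(x ⊕ (y ⊕ z)) → ¬x)) = 1 − 1.000 = 0.000
¬¬x = 1 − 0.659 = 0.341
¬(x → (¬¬(x ⊕ (y ⊕ z)) → ¬x)) ⊕ ¬¬x = min(1, 0.000 + 0.341) = min(1, 0.341) = 0.341
¬(¬(x → (¬¬(x ⊕ (y ⊕ z)) → ¬x)) ⊕ ¬¬x) = 1 − 0.341 = 0.659

0.659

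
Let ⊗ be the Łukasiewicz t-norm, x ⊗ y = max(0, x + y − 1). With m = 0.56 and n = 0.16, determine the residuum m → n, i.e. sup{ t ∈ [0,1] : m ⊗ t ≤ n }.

The residuum of the Łukasiewicz t-norm gives the supremum: min(1, 1 − 0.56 + 0.16).
1 − 0.56 + 0.16 = 0.60, so t = min(1, 0.60) = 0.60.
Check: 0.56 ⊗ 0.60 = max(0, 0.16) = 0.16 ≤ 0.16.

0.60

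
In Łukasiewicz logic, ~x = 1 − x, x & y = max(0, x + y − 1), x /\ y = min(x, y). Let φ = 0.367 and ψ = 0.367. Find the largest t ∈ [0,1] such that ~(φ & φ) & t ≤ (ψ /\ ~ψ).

φ & φ = max(0, 0.367 + 0.367 − 1) = max(0, -0.266) = 0.000
~(φ & φ) = 1 − 0.000 = 1.000
So the left factor is ~(φ & φ) = 1.000.
~ψ = 1 − 0.367 = 0.633
ψ /\ ~ψ = min(0.367, 0.633) = 0.367
So the right-hand bound is ψ /\ ~ψ = 0.367.
The residuum of the Łukasiewicz t-norm gives the supremum: min(1, 1 − 1.000 + 0.367).
1 − 1.000 + 0.367 = 0.367, so t = min(1, 0.367) = 0.367.
Check: 1.000 & 0.367 = max(0, 0.367) = 0.367 ≤ 0.367.

0.367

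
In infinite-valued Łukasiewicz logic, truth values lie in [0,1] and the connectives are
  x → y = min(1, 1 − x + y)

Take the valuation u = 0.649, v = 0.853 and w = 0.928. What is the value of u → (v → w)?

1.000

v → w = min(1, 1 − 0.853 + 0.928) = min(1, 1.075) = 1.000
u → (v → w) = min(1, 1 − 0.649 + 1.000) = min(1, 1.351) = 1.000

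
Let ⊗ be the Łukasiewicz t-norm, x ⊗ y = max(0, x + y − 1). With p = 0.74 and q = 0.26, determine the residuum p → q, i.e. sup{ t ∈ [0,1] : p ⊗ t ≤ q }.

The residuum of the Łukasiewicz t-norm gives the supremum: min(1, 1 − 0.74 + 0.26).
1 − 0.74 + 0.26 = 0.52, so t = min(1, 0.52) = 0.52.
Check: 0.74 ⊗ 0.52 = max(0, 0.26) = 0.26 ≤ 0.26.

0.52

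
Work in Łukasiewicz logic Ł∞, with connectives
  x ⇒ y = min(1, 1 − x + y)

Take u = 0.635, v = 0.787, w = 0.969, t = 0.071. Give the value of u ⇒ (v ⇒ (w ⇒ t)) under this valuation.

w ⇒ t = min(1, 1 − 0.969 + 0.071) = min(1, 0.102) = 0.102
v ⇒ (w ⇒ t) = min(1, 1 − 0.787 + 0.102) = min(1, 0.315) = 0.315
u ⇒ (v ⇒ (w ⇒ t)) = min(1, 1 − 0.635 + 0.315) = min(1, 0.680) = 0.680

0.680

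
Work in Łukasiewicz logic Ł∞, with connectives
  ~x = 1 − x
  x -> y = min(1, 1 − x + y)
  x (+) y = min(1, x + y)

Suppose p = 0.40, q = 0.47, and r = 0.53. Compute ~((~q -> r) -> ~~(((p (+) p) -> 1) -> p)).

0.60

~q = 1 − 0.47 = 0.53
~q -> r = min(1, 1 − 0.53 + 0.53) = min(1, 1.00) = 1.00
p (+) p = min(1, 0.40 + 0.40) = min(1, 0.80) = 0.80
(p (+) p) -> 1 = min(1, 1 − 0.80 + 1.00) = min(1, 1.20) = 1.00
((p (+) p) -> 1) -> p = min(1, 1 − 1.00 + 0.40) = min(1, 0.40) = 0.40
~(((p (+) p) -> 1) -> p) = 1 − 0.40 = 0.60
~~(((p (+) p) -> 1) -> p) = 1 − 0.60 = 0.40
(~q -> r) -> ~~(((p (+) p) -> 1) -> p) = min(1, 1 − 1.00 + 0.40) = min(1, 0.40) = 0.40
~((~q -> r) -> ~~(((p (+) p) -> 1) -> p)) = 1 − 0.40 = 0.60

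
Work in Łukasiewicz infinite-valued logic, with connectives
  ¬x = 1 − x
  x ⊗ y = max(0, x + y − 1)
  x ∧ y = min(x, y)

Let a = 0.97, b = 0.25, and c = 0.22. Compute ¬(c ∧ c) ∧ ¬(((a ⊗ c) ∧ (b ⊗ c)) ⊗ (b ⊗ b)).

c ∧ c = min(0.22, 0.22) = 0.22
¬(c ∧ c) = 1 − 0.22 = 0.78
a ⊗ c = max(0, 0.97 + 0.22 − 1) = max(0, 0.19) = 0.19
b ⊗ c = max(0, 0.25 + 0.22 − 1) = max(0, -0.53) = 0.00
(a ⊗ c) ∧ (b ⊗ c) = min(0.19, 0.00) = 0.00
b ⊗ b = max(0, 0.25 + 0.25 − 1) = max(0, -0.50) = 0.00
((a ⊗ c) ∧ (b ⊗ c)) ⊗ (b ⊗ b) = max(0, 0.00 + 0.00 − 1) = max(0, -1.00) = 0.00
¬(((a ⊗ c) ∧ (b ⊗ c)) ⊗ (b ⊗ b)) = 1 − 0.00 = 1.00
¬(c ∧ c) ∧ ¬(((a ⊗ c) ∧ (b ⊗ c)) ⊗ (b ⊗ b)) = min(0.78, 1.00) = 0.78

0.78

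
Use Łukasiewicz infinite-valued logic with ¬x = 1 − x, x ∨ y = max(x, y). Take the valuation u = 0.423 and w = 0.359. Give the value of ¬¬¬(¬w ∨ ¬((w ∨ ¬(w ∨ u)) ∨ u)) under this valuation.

¬w = 1 − 0.359 = 0.641
w ∨ u = max(0.359, 0.423) = 0.423
¬(w ∨ u) = 1 − 0.423 = 0.577
w ∨ ¬(w ∨ u) = max(0.359, 0.577) = 0.577
(w ∨ ¬(w ∨ u)) ∨ u = max(0.577, 0.423) = 0.577
¬((w ∨ ¬(w ∨ u)) ∨ u) = 1 − 0.577 = 0.423
¬w ∨ ¬((w ∨ ¬(w ∨ u)) ∨ u) = max(0.641, 0.423) = 0.641
¬(¬w ∨ ¬((w ∨ ¬(w ∨ u)) ∨ u)) = 1 − 0.641 = 0.359
¬¬(¬w ∨ ¬((w ∨ ¬(w ∨ u)) ∨ u)) = 1 − 0.359 = 0.641
¬¬¬(¬w ∨ ¬((w ∨ ¬(w ∨ u)) ∨ u)) = 1 − 0.641 = 0.359

0.359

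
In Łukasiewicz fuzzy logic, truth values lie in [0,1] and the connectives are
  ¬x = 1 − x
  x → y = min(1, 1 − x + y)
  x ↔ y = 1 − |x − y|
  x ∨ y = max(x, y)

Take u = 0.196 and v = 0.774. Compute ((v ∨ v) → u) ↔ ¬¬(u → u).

v ∨ v = max(0.774, 0.774) = 0.774
(v ∨ v) → u = min(1, 1 − 0.774 + 0.196) = min(1, 0.422) = 0.422
u → u = min(1, 1 − 0.196 + 0.196) = min(1, 1.000) = 1.000
¬(u → u) = 1 − 1.000 = 0.000
¬¬(u → u) = 1 − 0.000 = 1.000
((v ∨ v) → u) ↔ ¬¬(u → u) = 1 − |0.422 − 1.000| = 1 − 0.578 = 0.422

0.422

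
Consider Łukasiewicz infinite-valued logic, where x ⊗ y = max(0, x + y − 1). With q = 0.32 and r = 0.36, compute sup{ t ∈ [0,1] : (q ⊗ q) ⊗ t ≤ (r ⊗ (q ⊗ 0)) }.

q ⊗ q = max(0, 0.32 + 0.32 − 1) = max(0, -0.36) = 0.00
So the left factor is q ⊗ q = 0.00.
q ⊗ 0 = max(0, 0.32 + 0.00 − 1) = max(0, -0.68) = 0.00
r ⊗ (q ⊗ 0) = max(0, 0.36 + 0.00 − 1) = max(0, -0.64) = 0.00
So the right-hand bound is r ⊗ (q ⊗ 0) = 0.00.
The residuum of the Łukasiewicz t-norm gives the supremum: min(1, 1 − 0.00 + 0.00).
1 − 0.00 + 0.00 = 1.00, so t = min(1, 1.00) = 1.00.
Check: 0.00 ⊗ 1.00 = max(0, 0.00) = 0.00 ≤ 0.00.

1.00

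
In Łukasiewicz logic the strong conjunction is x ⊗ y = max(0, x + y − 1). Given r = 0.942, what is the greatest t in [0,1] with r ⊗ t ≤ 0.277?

0.335

The residuum of the Łukasiewicz t-norm gives the supremum: min(1, 1 − 0.942 + 0.277).
1 − 0.942 + 0.277 = 0.335, so t = min(1, 0.335) = 0.335.
Check: 0.942 ⊗ 0.335 = max(0, 0.277) = 0.277 ≤ 0.277.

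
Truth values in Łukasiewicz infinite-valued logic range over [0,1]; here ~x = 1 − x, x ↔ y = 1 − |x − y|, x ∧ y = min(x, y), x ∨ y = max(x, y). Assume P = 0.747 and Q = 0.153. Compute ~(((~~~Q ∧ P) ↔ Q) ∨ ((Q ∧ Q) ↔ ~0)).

~Q = 1 − 0.153 = 0.847
~~Q = 1 − 0.847 = 0.153
~~~Q = 1 − 0.153 = 0.847
~~~Q ∧ P = min(0.847, 0.747) = 0.747
(~~~Q ∧ P) ↔ Q = 1 − |0.747 − 0.153| = 1 − 0.594 = 0.406
Q ∧ Q = min(0.153, 0.153) = 0.153
~0 = 1 − 0.000 = 1.000
(Q ∧ Q) ↔ ~0 = 1 − |0.153 − 1.000| = 1 − 0.847 = 0.153
((~~~Q ∧ P) ↔ Q) ∨ ((Q ∧ Q) ↔ ~0) = max(0.406, 0.153) = 0.406
~(((~~~Q ∧ P) ↔ Q) ∨ ((Q ∧ Q) ↔ ~0)) = 1 − 0.406 = 0.594

0.594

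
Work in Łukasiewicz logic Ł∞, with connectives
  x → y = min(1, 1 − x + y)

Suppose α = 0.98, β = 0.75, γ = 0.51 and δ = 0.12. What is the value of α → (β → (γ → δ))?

γ → δ = min(1, 1 − 0.51 + 0.12) = min(1, 0.61) = 0.61
β → (γ → δ) = min(1, 1 − 0.75 + 0.61) = min(1, 0.86) = 0.86
α → (β → (γ → δ)) = min(1, 1 − 0.98 + 0.86) = min(1, 0.88) = 0.88

0.88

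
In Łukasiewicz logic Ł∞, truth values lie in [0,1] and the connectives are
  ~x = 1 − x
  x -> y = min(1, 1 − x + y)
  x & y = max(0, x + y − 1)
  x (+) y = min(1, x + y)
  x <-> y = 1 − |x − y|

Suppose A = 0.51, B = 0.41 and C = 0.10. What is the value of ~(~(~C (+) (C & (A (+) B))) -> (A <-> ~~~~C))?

0.00

~C = 1 − 0.10 = 0.90
A (+) B = min(1, 0.51 + 0.41) = min(1, 0.92) = 0.92
C & (A (+) B) = max(0, 0.10 + 0.92 − 1) = max(0, 0.02) = 0.02
~C (+) (C & (A (+) B)) = min(1, 0.90 + 0.02) = min(1, 0.92) = 0.92
~(~C (+) (C & (A (+) B))) = 1 − 0.92 = 0.08
~~C = 1 − 0.90 = 0.10
~~~C = 1 − 0.10 = 0.90
~~~~C = 1 − 0.90 = 0.10
A <-> ~~~~C = 1 − |0.51 − 0.10| = 1 − 0.41 = 0.59
~(~C (+) (C & (A (+) B))) -> (A <-> ~~~~C) = min(1, 1 − 0.08 + 0.59) = min(1, 1.51) = 1.00
~(~(~C (+) (C & (A (+) B))) -> (A <-> ~~~~C)) = 1 − 1.00 = 0.00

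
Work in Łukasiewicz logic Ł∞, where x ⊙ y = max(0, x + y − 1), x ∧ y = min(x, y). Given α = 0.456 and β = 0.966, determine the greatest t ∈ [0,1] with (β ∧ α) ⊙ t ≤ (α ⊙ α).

β ∧ α = min(0.966, 0.456) = 0.456
So the left factor is β ∧ α = 0.456.
α ⊙ α = max(0, 0.456 + 0.456 − 1) = max(0, -0.088) = 0.000
So the right-hand bound is α ⊙ α = 0.000.
The residuum of the Łukasiewicz t-norm gives the supremum: min(1, 1 − 0.456 + 0.000).
1 − 0.456 + 0.000 = 0.544, so t = min(1, 0.544) = 0.544.
Check: 0.456 ⊙ 0.544 = max(0, 0.000) = 0.000 ≤ 0.000.

0.544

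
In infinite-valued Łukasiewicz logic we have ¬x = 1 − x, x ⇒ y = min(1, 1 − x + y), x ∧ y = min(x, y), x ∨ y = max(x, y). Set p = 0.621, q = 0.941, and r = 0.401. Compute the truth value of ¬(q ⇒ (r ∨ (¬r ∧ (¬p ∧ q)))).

0.540

¬r = 1 − 0.401 = 0.599
¬p = 1 − 0.621 = 0.379
¬p ∧ q = min(0.379, 0.941) = 0.379
¬r ∧ (¬p ∧ q) = min(0.599, 0.379) = 0.379
r ∨ (¬r ∧ (¬p ∧ q)) = max(0.401, 0.379) = 0.401
q ⇒ (r ∨ (¬r ∧ (¬p ∧ q))) = min(1, 1 − 0.941 + 0.401) = min(1, 0.460) = 0.460
¬(q ⇒ (r ∨ (¬r ∧ (¬p ∧ q)))) = 1 − 0.460 = 0.540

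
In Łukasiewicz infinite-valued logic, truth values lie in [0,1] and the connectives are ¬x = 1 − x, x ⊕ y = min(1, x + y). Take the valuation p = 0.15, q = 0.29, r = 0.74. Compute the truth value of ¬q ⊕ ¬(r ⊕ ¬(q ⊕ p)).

0.71

¬q = 1 − 0.29 = 0.71
q ⊕ p = min(1, 0.29 + 0.15) = min(1, 0.44) = 0.44
¬(q ⊕ p) = 1 − 0.44 = 0.56
r ⊕ ¬(q ⊕ p) = min(1, 0.74 + 0.56) = min(1, 1.30) = 1.00
¬(r ⊕ ¬(q ⊕ p)) = 1 − 1.00 = 0.00
¬q ⊕ ¬(r ⊕ ¬(q ⊕ p)) = min(1, 0.71 + 0.00) = min(1, 0.71) = 0.71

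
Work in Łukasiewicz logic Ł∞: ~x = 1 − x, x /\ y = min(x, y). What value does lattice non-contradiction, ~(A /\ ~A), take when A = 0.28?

~A = 1 − 0.28 = 0.72
A /\ ~A = min(0.28, 0.72) = 0.28
~(A /\ ~A) = 1 − 0.28 = 0.72
(The value 0.72 < 1 shows this instance is not satisfied; not a Ł∞-tautology — its value is 1 − min(a, 1−a).)

0.72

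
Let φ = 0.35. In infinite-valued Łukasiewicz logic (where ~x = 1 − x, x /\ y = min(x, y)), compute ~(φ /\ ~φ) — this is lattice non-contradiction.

~φ = 1 − 0.35 = 0.65
φ /\ ~φ = min(0.35, 0.65) = 0.35
~(φ /\ ~φ) = 1 − 0.35 = 0.65
(The value 0.65 < 1 shows this instance is not satisfied; not a Ł∞-tautology — its value is 1 − min(a, 1−a).)

0.65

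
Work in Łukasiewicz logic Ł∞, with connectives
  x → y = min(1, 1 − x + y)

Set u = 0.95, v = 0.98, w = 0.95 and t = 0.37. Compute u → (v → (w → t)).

w → t = min(1, 1 − 0.95 + 0.37) = min(1, 0.42) = 0.42
v → (w → t) = min(1, 1 − 0.98 + 0.42) = min(1, 0.44) = 0.44
u → (v → (w → t)) = min(1, 1 − 0.95 + 0.44) = min(1, 0.49) = 0.49

0.49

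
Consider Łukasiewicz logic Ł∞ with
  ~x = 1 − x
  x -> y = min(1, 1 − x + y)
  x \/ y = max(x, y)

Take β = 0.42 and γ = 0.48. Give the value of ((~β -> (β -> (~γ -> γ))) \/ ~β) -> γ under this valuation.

0.48

~β = 1 − 0.42 = 0.58
~γ = 1 − 0.48 = 0.52
~γ -> γ = min(1, 1 − 0.52 + 0.48) = min(1, 0.96) = 0.96
β -> (~γ -> γ) = min(1, 1 − 0.42 + 0.96) = min(1, 1.54) = 1.00
~β -> (β -> (~γ -> γ)) = min(1, 1 − 0.58 + 1.00) = min(1, 1.42) = 1.00
(~β -> (β -> (~γ -> γ))) \/ ~β = max(1.00, 0.58) = 1.00
((~β -> (β -> (~γ -> γ))) \/ ~β) -> γ = min(1, 1 − 1.00 + 0.48) = min(1, 0.48) = 0.48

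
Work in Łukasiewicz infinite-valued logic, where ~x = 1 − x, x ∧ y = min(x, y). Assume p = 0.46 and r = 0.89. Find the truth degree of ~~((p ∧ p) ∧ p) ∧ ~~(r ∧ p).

p ∧ p = min(0.46, 0.46) = 0.46
(p ∧ p) ∧ p = min(0.46, 0.46) = 0.46
~((p ∧ p) ∧ p) = 1 − 0.46 = 0.54
~~((p ∧ p) ∧ p) = 1 − 0.54 = 0.46
r ∧ p = min(0.89, 0.46) = 0.46
~(r ∧ p) = 1 − 0.46 = 0.54
~~(r ∧ p) = 1 − 0.54 = 0.46
~~((p ∧ p) ∧ p) ∧ ~~(r ∧ p) = min(0.46, 0.46) = 0.46

0.46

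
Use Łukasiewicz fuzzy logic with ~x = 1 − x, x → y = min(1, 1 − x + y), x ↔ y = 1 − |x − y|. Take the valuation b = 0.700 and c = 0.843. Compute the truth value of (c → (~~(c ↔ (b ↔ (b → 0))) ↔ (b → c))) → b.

b → 0 = min(1, 1 − 0.700 + 0.000) = min(1, 0.300) = 0.300
b ↔ (b → 0) = 1 − |0.700 − 0.300| = 1 − 0.400 = 0.600
c ↔ (b ↔ (b → 0)) = 1 − |0.843 − 0.600| = 1 − 0.243 = 0.757
~(c ↔ (b ↔ (b → 0))) = 1 − 0.757 = 0.243
~~(c ↔ (b ↔ (b → 0))) = 1 − 0.243 = 0.757
b → c = min(1, 1 − 0.700 + 0.843) = min(1, 1.143) = 1.000
~~(c ↔ (b ↔ (b → 0))) ↔ (b → c) = 1 − |0.757 − 1.000| = 1 − 0.243 = 0.757
c → (~~(c ↔ (b ↔ (b → 0))) ↔ (b → c)) = min(1, 1 − 0.843 + 0.757) = min(1, 0.914) = 0.914
(c → (~~(c ↔ (b ↔ (b → 0))) ↔ (b → c))) → b = min(1, 1 − 0.914 + 0.700) = min(1, 0.786) = 0.786

0.786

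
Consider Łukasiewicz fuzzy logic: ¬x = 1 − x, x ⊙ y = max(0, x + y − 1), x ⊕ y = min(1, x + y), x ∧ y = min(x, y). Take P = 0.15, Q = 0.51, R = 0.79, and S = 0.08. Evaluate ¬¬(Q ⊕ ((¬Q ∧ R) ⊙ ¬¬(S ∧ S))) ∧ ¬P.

0.51

¬Q = 1 − 0.51 = 0.49
¬Q ∧ R = min(0.49, 0.79) = 0.49
S ∧ S = min(0.08, 0.08) = 0.08
¬(S ∧ S) = 1 − 0.08 = 0.92
¬¬(S ∧ S) = 1 − 0.92 = 0.08
(¬Q ∧ R) ⊙ ¬¬(S ∧ S) = max(0, 0.49 + 0.08 − 1) = max(0, -0.43) = 0.00
Q ⊕ ((¬Q ∧ R) ⊙ ¬¬(S ∧ S)) = min(1, 0.51 + 0.00) = min(1, 0.51) = 0.51
¬(Q ⊕ ((¬Q ∧ R) ⊙ ¬¬(S ∧ S))) = 1 − 0.51 = 0.49
¬¬(Q ⊕ ((¬Q ∧ R) ⊙ ¬¬(S ∧ S))) = 1 − 0.49 = 0.51
¬P = 1 − 0.15 = 0.85
¬¬(Q ⊕ ((¬Q ∧ R) ⊙ ¬¬(S ∧ S))) ∧ ¬P = min(0.51, 0.85) = 0.51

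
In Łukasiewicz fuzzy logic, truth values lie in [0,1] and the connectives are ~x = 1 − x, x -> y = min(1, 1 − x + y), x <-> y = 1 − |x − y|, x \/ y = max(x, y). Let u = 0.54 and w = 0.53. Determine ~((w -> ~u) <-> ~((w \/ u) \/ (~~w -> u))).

~u = 1 − 0.54 = 0.46
w -> ~u = min(1, 1 − 0.53 + 0.46) = min(1, 0.93) = 0.93
w \/ u = max(0.53, 0.54) = 0.54
~w = 1 − 0.53 = 0.47
~~w = 1 − 0.47 = 0.53
~~w -> u = min(1, 1 − 0.53 + 0.54) = min(1, 1.01) = 1.00
(w \/ u) \/ (~~w -> u) = max(0.54, 1.00) = 1.00
~((w \/ u) \/ (~~w -> u)) = 1 − 1.00 = 0.00
(w -> ~u) <-> ~((w \/ u) \/ (~~w -> u)) = 1 − |0.93 − 0.00| = 1 − 0.93 = 0.07
~((w -> ~u) <-> ~((w \/ u) \/ (~~w -> u))) = 1 − 0.07 = 0.93

0.93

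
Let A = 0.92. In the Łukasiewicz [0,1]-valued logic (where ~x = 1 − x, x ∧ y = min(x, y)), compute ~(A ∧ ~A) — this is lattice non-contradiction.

~A = 1 − 0.92 = 0.08
A ∧ ~A = min(0.92, 0.08) = 0.08
~(A ∧ ~A) = 1 − 0.08 = 0.92
(The value 0.92 < 1 shows this instance is not satisfied; not a Ł∞-tautology — its value is 1 − min(a, 1−a).)

0.92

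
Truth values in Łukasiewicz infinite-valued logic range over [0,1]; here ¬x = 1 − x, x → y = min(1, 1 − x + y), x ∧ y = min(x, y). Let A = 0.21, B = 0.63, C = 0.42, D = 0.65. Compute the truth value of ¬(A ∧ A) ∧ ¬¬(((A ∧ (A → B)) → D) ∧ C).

A ∧ A = min(0.21, 0.21) = 0.21
¬(A ∧ A) = 1 − 0.21 = 0.79
A → B = min(1, 1 − 0.21 + 0.63) = min(1, 1.42) = 1.00
A ∧ (A → B) = min(0.21, 1.00) = 0.21
(A ∧ (A → B)) → D = min(1, 1 − 0.21 + 0.65) = min(1, 1.44) = 1.00
((A ∧ (A → B)) → D) ∧ C = min(1.00, 0.42) = 0.42
¬(((A ∧ (A → B)) → D) ∧ C) = 1 − 0.42 = 0.58
¬¬(((A ∧ (A → B)) → D) ∧ C) = 1 − 0.58 = 0.42
¬(A ∧ A) ∧ ¬¬(((A ∧ (A → B)) → D) ∧ C) = min(0.79, 0.42) = 0.42

0.42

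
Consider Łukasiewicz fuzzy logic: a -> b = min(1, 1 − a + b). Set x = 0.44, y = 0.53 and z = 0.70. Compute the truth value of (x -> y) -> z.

0.70

x -> y = min(1, 1 − 0.44 + 0.53) = min(1, 1.09) = 1.00
(x -> y) -> z = min(1, 1 − 1.00 + 0.70) = min(1, 0.70) = 0.70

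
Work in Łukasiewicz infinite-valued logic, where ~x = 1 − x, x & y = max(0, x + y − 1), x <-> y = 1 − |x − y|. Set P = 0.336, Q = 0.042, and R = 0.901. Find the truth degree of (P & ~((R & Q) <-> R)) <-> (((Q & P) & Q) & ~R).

R & Q = max(0, 0.901 + 0.042 − 1) = max(0, -0.057) = 0.000
(R & Q) <-> R = 1 − |0.000 − 0.901| = 1 − 0.901 = 0.099
~((R & Q) <-> R) = 1 − 0.099 = 0.901
P & ~((R & Q) <-> R) = max(0, 0.336 + 0.901 − 1) = max(0, 0.237) = 0.237
Q & P = max(0, 0.042 + 0.336 − 1) = max(0, -0.622) = 0.000
(Q & P) & Q = max(0, 0.000 + 0.042 − 1) = max(0, -0.958) = 0.000
~R = 1 − 0.901 = 0.099
((Q & P) & Q) & ~R = max(0, 0.000 + 0.099 − 1) = max(0, -0.901) = 0.000
(P & ~((R & Q) <-> R)) <-> (((Q & P) & Q) & ~R) = 1 − |0.237 − 0.000| = 1 − 0.237 = 0.763

0.763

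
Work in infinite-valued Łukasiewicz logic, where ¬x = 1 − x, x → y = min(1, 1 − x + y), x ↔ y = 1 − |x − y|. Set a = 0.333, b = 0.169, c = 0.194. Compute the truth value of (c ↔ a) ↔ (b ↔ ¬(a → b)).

0.866

c ↔ a = 1 − |0.194 − 0.333| = 1 − 0.139 = 0.861
a → b = min(1, 1 − 0.333 + 0.169) = min(1, 0.836) = 0.836
¬(a → b) = 1 − 0.836 = 0.164
b ↔ ¬(a → b) = 1 − |0.169 − 0.164| = 1 − 0.005 = 0.995
(c ↔ a) ↔ (b ↔ ¬(a → b)) = 1 − |0.861 − 0.995| = 1 − 0.134 = 0.866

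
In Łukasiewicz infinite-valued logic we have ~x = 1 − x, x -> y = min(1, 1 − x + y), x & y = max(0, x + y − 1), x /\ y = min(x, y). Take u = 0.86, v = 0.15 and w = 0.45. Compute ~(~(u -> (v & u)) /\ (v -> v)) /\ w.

0.15

v & u = max(0, 0.15 + 0.86 − 1) = max(0, 0.01) = 0.01
u -> (v & u) = min(1, 1 − 0.86 + 0.01) = min(1, 0.15) = 0.15
~(u -> (v & u)) = 1 − 0.15 = 0.85
v -> v = min(1, 1 − 0.15 + 0.15) = min(1, 1.00) = 1.00
~(u -> (v & u)) /\ (v -> v) = min(0.85, 1.00) = 0.85
~(~(u -> (v & u)) /\ (v -> v)) = 1 − 0.85 = 0.15
~(~(u -> (v & u)) /\ (v -> v)) /\ w = min(0.15, 0.45) = 0.15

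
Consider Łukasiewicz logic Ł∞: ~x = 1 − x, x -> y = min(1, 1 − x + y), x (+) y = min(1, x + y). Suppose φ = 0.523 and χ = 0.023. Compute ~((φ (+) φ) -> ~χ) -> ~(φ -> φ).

φ (+) φ = min(1, 0.523 + 0.523) = min(1, 1.046) = 1.000
~χ = 1 − 0.023 = 0.977
(φ (+) φ) -> ~χ = min(1, 1 − 1.000 + 0.977) = min(1, 0.977) = 0.977
~((φ (+) φ) -> ~χ) = 1 − 0.977 = 0.023
φ -> φ = min(1, 1 − 0.523 + 0.523) = min(1, 1.000) = 1.000
~(φ -> φ) = 1 − 1.000 = 0.000
~((φ (+) φ) -> ~χ) -> ~(φ -> φ) = min(1, 1 − 0.023 + 0.000) = min(1, 0.977) = 0.977

0.977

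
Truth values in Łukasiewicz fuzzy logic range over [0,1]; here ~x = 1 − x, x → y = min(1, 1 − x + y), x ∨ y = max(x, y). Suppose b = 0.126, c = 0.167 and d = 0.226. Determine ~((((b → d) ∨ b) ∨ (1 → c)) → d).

b → d = min(1, 1 − 0.126 + 0.226) = min(1, 1.100) = 1.000
(b → d) ∨ b = max(1.000, 0.126) = 1.000
1 → c = min(1, 1 − 1.000 + 0.167) = min(1, 0.167) = 0.167
((b → d) ∨ b) ∨ (1 → c) = max(1.000, 0.167) = 1.000
(((b → d) ∨ b) ∨ (1 → c)) → d = min(1, 1 − 1.000 + 0.226) = min(1, 0.226) = 0.226
~((((b → d) ∨ b) ∨ (1 → c)) → d) = 1 − 0.226 = 0.774

0.774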